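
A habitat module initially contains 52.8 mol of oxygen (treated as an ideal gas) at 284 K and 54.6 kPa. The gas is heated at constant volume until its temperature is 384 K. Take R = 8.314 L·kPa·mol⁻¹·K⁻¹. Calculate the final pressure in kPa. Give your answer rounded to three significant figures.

From PV = nRT: V₁ = nRT₁/P₁ = 2283 L.
Isochoric, so P/T is constant: V₂ = V₁; P₂ = P₁·(T₂/T₁) = 73.83 kPa.

P₂ ≈ 73.8 kPa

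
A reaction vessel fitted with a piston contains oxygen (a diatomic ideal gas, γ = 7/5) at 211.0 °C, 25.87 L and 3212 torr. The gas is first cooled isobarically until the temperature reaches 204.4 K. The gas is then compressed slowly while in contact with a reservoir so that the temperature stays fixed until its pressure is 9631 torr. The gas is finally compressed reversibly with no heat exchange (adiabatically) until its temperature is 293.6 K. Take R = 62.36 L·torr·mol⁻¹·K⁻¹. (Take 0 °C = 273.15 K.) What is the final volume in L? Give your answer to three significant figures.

V₄ ≈ 1.47 L

Convert: T₁ = 484.1 K.
P constant ⇒ V ∝ T: P₂ = P₁; V₂ = V₁·(T₂/T₁) = 10.92 L.
T constant ⇒ Boyle's law P V = const: T₃ = T₂; V₃ = V₂·(P₂/P₃) = 3.643 L.
Adiabatic (γ = 7/5), T V^(γ−1) and P V^γ constant: P₄ = P₃·(T₄/T₃)^(γ/(γ−1)) = 3.421e+04 torr; V₄ = V₃·(T₃/T₄)^(1/(γ−1)) = 1.473 L.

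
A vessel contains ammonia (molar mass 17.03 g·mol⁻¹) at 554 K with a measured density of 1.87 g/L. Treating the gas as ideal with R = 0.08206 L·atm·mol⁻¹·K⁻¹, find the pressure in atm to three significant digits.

P ≈ 4.99 atm

ρ = PM/(RT) ⇒ P = ρRT/M = (1.87 × 0.08206 × 554.0) / 17.03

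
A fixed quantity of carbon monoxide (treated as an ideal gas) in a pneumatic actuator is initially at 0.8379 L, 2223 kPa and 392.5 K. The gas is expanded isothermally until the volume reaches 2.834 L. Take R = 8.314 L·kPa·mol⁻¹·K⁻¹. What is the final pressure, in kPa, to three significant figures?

P₂ ≈ 657 kPa

T constant ⇒ Boyle's law P V = const: T₂ = T₁; P₂ = P₁·(V₁/V₂) = 657.3 kPa.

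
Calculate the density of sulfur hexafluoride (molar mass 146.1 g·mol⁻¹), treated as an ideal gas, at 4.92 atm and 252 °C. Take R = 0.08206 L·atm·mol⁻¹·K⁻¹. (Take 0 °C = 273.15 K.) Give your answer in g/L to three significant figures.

ρ ≈ 16.7 g/L

ρ = PM/(RT) = (4.92 × 146.1) / (0.08206 × 525.1)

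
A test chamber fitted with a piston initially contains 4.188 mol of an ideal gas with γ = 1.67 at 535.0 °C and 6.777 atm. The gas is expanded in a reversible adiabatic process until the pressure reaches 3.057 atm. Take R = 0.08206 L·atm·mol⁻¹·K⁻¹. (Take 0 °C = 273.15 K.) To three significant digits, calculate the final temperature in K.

Convert: T₁ = 808.1 K.
From PV = nRT: V₁ = nRT₁/P₁ = 40.98 L.
Adiabatic (γ = 1.67), T V^(γ−1) and P V^γ constant: T₂ = T₁·(P₂/P₁)^((γ−1)/γ) = 587.2 K; V₂ = V₁·(P₁/P₂)^(1/γ) = 66.01 L.

T₂ ≈ 587 K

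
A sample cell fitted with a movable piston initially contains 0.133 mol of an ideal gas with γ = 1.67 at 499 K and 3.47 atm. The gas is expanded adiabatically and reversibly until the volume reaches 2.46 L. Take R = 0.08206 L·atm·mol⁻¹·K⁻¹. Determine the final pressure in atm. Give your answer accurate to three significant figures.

From PV = nRT: V₁ = nRT₁/P₁ = 1.569 L.
Reversible adiabatic, γ = 1.67: T₂ = T₁·(V₁/V₂)^(γ−1) = 369.3 K; P₂ = P₁·(V₁/V₂)^γ = 1.638 atm.

P₂ ≈ 1.64 atm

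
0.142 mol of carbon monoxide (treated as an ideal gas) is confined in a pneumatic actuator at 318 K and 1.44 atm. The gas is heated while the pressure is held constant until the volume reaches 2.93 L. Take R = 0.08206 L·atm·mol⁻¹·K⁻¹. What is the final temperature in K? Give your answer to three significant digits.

From PV = nRT: V₁ = nRT₁/P₁ = 2.573 L.
P constant ⇒ V ∝ T: P₂ = P₁; T₂ = T₁·(V₂/V₁) = 362.1 K.

T₂ ≈ 362 K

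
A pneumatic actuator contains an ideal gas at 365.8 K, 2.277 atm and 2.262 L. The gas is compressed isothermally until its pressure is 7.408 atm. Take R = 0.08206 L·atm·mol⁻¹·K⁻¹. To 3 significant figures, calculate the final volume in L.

Isothermal, so P V is constant: T₂ = T₁; V₂ = V₁·(P₁/P₂) = 0.6953 L.

V₂ ≈ 0.695 L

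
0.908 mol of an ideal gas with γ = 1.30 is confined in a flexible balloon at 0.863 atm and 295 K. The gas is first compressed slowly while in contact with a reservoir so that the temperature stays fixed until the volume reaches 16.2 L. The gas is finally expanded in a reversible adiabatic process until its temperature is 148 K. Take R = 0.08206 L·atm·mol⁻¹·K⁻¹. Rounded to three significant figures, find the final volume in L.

V₃ ≈ 161 L

From PV = nRT: V₁ = nRT₁/P₁ = 25.47 L.
T constant ⇒ Boyle's law P V = const: T₂ = T₁; P₂ = P₁·(V₁/V₂) = 1.357 atm.
Reversible adiabatic, γ = 1.30: P₃ = P₂·(T₃/T₂)^(γ/(γ−1)) = 0.06830 atm; V₃ = V₂·(T₂/T₃)^(1/(γ−1)) = 161.5 L.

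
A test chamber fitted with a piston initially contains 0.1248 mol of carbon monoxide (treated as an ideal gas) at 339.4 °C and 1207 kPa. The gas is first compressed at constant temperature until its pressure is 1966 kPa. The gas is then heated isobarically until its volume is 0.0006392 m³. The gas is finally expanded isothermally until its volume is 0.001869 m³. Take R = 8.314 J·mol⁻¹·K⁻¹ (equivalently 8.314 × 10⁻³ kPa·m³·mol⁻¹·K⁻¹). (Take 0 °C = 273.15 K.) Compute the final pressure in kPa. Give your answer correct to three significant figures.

P₄ ≈ 672 kPa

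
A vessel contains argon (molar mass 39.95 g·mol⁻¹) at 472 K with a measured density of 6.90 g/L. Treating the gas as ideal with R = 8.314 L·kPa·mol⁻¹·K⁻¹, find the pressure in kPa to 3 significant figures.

ρ = PM/(RT) ⇒ P = ρRT/M = (6.90 × 8.314 × 472.0) / 39.95

P ≈ 678 kPa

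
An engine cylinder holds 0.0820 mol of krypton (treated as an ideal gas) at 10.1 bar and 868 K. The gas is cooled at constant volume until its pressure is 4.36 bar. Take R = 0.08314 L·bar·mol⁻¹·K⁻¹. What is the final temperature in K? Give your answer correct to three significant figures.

From PV = nRT: V₁ = nRT₁/P₁ = 0.5859 L.
Isochoric, so P/T is constant: V₂ = V₁; T₂ = T₁·(P₂/P₁) = 374.7 K.

T₂ ≈ 375 K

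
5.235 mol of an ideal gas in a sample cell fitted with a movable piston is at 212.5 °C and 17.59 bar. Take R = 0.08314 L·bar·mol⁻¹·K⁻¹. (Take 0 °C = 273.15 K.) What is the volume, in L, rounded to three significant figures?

V ≈ 12.0 L

Convert: T = 485.65 K.
PV = nRT ⇒ V = nRT/P = (5.235 × 0.08314 × 485.65) / 17.59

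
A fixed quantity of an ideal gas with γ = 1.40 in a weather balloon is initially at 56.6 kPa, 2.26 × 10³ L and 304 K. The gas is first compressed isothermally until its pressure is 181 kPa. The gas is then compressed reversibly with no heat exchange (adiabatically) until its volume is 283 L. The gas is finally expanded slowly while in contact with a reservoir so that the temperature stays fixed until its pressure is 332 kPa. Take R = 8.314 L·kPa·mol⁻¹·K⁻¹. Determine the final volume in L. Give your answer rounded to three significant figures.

T constant ⇒ Boyle's law P V = const: T₂ = T₁; V₂ = V₁·(P₁/P₂) = 706.7 L.
Reversible adiabatic, γ = 1.40: T₃ = T₂·(V₂/V₃)^(γ−1) = 438.4 K; P₃ = P₂·(V₂/V₃)^γ = 651.8 kPa.
Isothermal, so P V is constant: T₄ = T₃; V₄ = V₃·(P₃/P₄) = 555.6 L.

V₄ ≈ 556 L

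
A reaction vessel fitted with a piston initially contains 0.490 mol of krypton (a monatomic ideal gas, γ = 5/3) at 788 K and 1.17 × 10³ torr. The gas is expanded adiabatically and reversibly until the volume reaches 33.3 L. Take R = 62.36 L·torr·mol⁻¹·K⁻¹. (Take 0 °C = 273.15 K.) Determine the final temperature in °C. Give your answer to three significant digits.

T₂ ≈ 299 °C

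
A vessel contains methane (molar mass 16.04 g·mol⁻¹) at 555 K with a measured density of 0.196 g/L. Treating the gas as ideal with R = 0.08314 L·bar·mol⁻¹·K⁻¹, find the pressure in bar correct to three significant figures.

P ≈ 0.564 bar

ρ = PM/(RT) ⇒ P = ρRT/M = (0.196 × 0.08314 × 555.0) / 16.04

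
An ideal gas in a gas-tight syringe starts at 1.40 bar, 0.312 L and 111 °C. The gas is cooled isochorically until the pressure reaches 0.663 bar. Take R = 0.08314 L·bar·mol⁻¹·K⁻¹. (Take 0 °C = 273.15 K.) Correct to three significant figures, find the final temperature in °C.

T₂ ≈ -91.2 °C

Convert: T₁ = 384.1 K.
Isochoric, so P/T is constant: V₂ = V₁; T₂ = T₁·(P₂/P₁) = 181.9 K.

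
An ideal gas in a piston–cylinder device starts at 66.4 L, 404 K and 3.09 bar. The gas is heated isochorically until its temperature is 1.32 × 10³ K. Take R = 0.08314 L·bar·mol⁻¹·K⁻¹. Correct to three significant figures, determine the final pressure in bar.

P₂ ≈ 10.1 bar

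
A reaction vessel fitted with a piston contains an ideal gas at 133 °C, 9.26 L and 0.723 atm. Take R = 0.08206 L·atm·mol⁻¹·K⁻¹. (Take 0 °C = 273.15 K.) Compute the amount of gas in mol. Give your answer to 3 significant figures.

n ≈ 0.201 mol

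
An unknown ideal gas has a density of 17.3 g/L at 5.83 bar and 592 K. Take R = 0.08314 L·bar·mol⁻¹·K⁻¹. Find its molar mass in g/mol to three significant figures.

ρ = PM/(RT) ⇒ M = ρRT/P = (17.3 × 0.08314 × 592.0) / 5.83

M ≈ 146 g/mol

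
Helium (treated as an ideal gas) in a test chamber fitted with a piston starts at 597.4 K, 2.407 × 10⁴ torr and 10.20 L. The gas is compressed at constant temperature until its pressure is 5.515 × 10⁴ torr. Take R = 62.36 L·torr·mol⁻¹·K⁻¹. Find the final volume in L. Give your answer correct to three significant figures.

Isothermal, so P V is constant: T₂ = T₁; V₂ = V₁·(P₁/P₂) = 4.452 L.

V₂ ≈ 4.45 L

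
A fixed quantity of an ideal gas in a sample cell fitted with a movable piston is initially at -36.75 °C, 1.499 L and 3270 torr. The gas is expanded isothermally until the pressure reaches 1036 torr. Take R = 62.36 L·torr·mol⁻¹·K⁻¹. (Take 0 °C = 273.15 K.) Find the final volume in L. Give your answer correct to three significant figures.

Convert: T₁ = 236.4 K.
Isothermal, so P V is constant: T₂ = T₁; V₂ = V₁·(P₁/P₂) = 4.731 L.

V₂ ≈ 4.73 L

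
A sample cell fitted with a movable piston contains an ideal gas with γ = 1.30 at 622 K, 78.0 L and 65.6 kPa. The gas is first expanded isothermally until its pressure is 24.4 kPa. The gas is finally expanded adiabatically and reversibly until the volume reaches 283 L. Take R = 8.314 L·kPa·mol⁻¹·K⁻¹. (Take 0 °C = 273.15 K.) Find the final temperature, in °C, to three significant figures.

Isothermal, so P V is constant: T₂ = T₁; V₂ = V₁·(P₁/P₂) = 209.7 L.
Reversible adiabatic, γ = 1.30: T₃ = T₂·(V₂/V₃)^(γ−1) = 568.5 K; P₃ = P₂·(V₂/V₃)^γ = 16.53 kPa.

T₃ ≈ 295 °C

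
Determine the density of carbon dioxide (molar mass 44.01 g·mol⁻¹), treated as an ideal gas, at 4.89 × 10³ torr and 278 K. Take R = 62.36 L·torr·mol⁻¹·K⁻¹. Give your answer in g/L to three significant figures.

ρ ≈ 12.4 g/L

ρ = PM/(RT) = (4.89e+03 × 44.01) / (62.36 × 278.0)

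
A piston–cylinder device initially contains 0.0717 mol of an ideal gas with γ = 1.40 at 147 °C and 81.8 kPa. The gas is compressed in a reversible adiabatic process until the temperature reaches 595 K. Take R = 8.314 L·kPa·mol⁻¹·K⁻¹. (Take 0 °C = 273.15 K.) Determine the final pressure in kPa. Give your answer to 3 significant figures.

Convert: T₁ = 420.1 K.
From PV = nRT: V₁ = nRT₁/P₁ = 3.062 L.
Reversible adiabatic, γ = 1.40: P₂ = P₁·(T₂/T₁)^(γ/(γ−1)) = 276.5 kPa; V₂ = V₁·(T₁/T₂)^(1/(γ−1)) = 1.283 L.

P₂ ≈ 276 kPa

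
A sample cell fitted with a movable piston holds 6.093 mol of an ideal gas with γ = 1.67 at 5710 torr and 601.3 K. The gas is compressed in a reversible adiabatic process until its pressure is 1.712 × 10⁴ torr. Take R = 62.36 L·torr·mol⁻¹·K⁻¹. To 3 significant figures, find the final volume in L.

From PV = nRT: V₁ = nRT₁/P₁ = 40.01 L.
Adiabatic (γ = 1.67), T V^(γ−1) and P V^γ constant: T₂ = T₁·(P₂/P₁)^((γ−1)/γ) = 934.1 K; V₂ = V₁·(P₁/P₂)^(1/γ) = 20.73 L.

V₂ ≈ 20.7 L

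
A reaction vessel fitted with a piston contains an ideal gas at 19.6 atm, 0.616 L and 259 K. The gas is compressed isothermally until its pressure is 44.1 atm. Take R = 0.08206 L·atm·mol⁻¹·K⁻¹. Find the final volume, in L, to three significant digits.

V₂ ≈ 0.274 L

Isothermal, so P V is constant: T₂ = T₁; V₂ = V₁·(P₁/P₂) = 0.2738 L.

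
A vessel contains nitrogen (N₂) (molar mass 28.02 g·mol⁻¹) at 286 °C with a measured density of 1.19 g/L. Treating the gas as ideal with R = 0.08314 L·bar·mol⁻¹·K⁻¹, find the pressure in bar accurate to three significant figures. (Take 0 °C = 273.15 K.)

ρ = PM/(RT) ⇒ P = ρRT/M = (1.19 × 0.08314 × 559.1) / 28.02

P ≈ 1.97 bar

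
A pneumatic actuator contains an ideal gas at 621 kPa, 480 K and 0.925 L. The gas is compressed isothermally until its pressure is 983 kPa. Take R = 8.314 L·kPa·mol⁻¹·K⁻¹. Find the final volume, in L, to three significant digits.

T constant ⇒ Boyle's law P V = const: T₂ = T₁; V₂ = V₁·(P₁/P₂) = 0.5844 L.

V₂ ≈ 0.584 L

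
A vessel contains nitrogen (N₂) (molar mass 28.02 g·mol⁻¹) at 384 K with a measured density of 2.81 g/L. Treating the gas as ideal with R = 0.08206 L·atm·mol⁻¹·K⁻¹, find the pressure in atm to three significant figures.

P ≈ 3.16 atm

ρ = PM/(RT) ⇒ P = ρRT/M = (2.81 × 0.08206 × 384.0) / 28.02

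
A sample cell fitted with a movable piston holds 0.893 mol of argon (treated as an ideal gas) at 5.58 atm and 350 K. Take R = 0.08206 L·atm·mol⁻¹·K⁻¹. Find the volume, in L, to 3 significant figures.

PV = nRT ⇒ V = nRT/P = (0.893 × 0.08206 × 350) / 5.58

V ≈ 4.60 L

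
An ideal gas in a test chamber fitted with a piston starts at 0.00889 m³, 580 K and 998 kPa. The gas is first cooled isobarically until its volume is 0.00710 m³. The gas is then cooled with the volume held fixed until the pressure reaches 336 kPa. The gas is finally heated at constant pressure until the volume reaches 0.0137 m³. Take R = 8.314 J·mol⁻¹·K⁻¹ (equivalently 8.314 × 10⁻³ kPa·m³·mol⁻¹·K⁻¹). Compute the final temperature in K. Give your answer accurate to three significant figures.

P constant ⇒ V ∝ T: P₂ = P₁; T₂ = T₁·(V₂/V₁) = 463.2 K.
V constant ⇒ P ∝ T: V₃ = V₂; T₃ = T₂·(P₃/P₂) = 156.0 K.
Isobaric, so V/T is constant: P₄ = P₃; T₄ = T₃·(V₄/V₃) = 300.9 K.

T₄ ≈ 301 K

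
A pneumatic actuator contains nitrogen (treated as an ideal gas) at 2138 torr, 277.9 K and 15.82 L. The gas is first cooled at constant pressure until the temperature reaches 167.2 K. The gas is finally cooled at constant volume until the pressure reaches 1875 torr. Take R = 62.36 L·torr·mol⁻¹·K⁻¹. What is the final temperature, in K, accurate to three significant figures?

T₃ ≈ 147 K

Isobaric, so V/T is constant: P₂ = P₁; V₂ = V₁·(T₂/T₁) = 9.518 L.
Isochoric, so P/T is constant: V₃ = V₂; T₃ = T₂·(P₃/P₂) = 146.6 K.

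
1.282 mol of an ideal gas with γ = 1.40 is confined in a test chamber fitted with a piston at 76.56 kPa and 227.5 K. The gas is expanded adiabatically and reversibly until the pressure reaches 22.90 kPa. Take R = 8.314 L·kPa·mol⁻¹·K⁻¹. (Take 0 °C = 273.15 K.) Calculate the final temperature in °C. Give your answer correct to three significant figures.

From PV = nRT: V₁ = nRT₁/P₁ = 31.67 L.
Adiabatic (γ = 1.40), T V^(γ−1) and P V^γ constant: T₂ = T₁·(P₂/P₁)^((γ−1)/γ) = 161.1 K; V₂ = V₁·(P₁/P₂)^(1/γ) = 75.00 L.

T₂ ≈ -112 °C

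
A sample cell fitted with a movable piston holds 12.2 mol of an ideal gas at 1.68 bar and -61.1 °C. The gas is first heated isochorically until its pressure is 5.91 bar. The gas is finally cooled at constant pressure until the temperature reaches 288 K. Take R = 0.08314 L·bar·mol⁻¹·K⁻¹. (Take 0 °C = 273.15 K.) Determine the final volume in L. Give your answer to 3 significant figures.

Convert: T₁ = 212.0 K.
From PV = nRT: V₁ = nRT₁/P₁ = 128.0 L.
V constant ⇒ P ∝ T: V₂ = V₁; T₂ = T₁·(P₂/P₁) = 746.0 K.
P constant ⇒ V ∝ T: P₃ = P₂; V₃ = V₂·(T₃/T₂) = 49.43 L.

V₃ ≈ 49.4 L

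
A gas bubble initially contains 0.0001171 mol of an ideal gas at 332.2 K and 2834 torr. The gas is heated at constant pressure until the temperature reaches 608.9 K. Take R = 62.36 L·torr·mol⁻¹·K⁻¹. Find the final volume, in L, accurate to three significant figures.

From PV = nRT: V₁ = nRT₁/P₁ = 0.0008560 L.
P constant ⇒ V ∝ T: P₂ = P₁; V₂ = V₁·(T₂/T₁) = 0.001569 L.

V₂ ≈ 0.00157 L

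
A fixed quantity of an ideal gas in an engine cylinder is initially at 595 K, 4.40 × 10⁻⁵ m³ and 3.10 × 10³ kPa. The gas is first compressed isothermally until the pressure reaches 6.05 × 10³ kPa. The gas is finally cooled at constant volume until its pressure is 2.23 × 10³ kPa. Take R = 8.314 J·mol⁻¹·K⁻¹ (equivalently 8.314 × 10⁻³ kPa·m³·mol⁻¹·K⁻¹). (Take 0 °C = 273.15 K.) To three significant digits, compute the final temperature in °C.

T₃ ≈ -53.8 °C

T constant ⇒ Boyle's law P V = const: T₂ = T₁; V₂ = V₁·(P₁/P₂) = 2.255e-05 m³.
V constant ⇒ P ∝ T: V₃ = V₂; T₃ = T₂·(P₃/P₂) = 219.3 K.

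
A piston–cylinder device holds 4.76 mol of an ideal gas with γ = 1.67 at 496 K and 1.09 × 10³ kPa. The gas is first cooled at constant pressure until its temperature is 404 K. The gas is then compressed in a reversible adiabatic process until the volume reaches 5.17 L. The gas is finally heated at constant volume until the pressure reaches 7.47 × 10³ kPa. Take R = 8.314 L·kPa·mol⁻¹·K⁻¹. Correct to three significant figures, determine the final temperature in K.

From PV = nRT: V₁ = nRT₁/P₁ = 18.01 L.
P constant ⇒ V ∝ T: P₂ = P₁; V₂ = V₁·(T₂/T₁) = 14.67 L.
Adiabatic (γ = 1.67), T V^(γ−1) and P V^γ constant: T₃ = T₂·(V₂/V₃)^(γ−1) = 812.5 K; P₃ = P₂·(V₂/V₃)^γ = 6219 kPa.
V constant ⇒ P ∝ T: V₄ = V₃; T₄ = T₃·(P₄/P₃) = 975.9 K.

T₄ ≈ 976 K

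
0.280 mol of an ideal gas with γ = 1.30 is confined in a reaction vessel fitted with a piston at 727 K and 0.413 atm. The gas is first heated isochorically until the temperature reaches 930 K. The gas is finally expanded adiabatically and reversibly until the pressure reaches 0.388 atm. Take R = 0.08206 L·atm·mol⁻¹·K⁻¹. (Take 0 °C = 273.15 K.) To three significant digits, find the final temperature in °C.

T₃ ≈ 593 °C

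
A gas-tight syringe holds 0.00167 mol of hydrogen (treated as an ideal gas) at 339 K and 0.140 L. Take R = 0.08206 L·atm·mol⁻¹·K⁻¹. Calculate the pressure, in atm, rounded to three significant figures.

P ≈ 0.332 atm

PV = nRT ⇒ P = nRT/V = (0.00167 × 0.08206 × 339) / 0.140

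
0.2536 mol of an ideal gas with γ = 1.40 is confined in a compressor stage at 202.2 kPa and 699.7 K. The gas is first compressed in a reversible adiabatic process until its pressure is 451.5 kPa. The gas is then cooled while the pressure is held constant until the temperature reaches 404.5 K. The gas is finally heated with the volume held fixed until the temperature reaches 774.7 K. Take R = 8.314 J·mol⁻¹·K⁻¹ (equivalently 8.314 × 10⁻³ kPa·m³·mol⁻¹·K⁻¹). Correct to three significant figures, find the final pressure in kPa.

P₄ ≈ 865 kPa

From PV = nRT: V₁ = nRT₁/P₁ = 0.007296 m³.
Reversible adiabatic, γ = 1.40: T₂ = T₁·(P₂/P₁)^((γ−1)/γ) = 880.2 K; V₂ = V₁·(P₁/P₂)^(1/γ) = 0.004110 m³.
P constant ⇒ V ∝ T: P₃ = P₂; V₃ = V₂·(T₃/T₂) = 0.001889 m³.
V constant ⇒ P ∝ T: V₄ = V₃; P₄ = P₃·(T₄/T₃) = 864.7 kPa.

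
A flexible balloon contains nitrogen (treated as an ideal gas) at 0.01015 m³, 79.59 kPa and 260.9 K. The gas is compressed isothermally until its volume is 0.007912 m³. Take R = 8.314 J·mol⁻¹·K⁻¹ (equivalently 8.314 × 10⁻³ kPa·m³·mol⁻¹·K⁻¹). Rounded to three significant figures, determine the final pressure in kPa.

T constant ⇒ Boyle's law P V = const: T₂ = T₁; P₂ = P₁·(V₁/V₂) = 102.1 kPa.

P₂ ≈ 102 kPa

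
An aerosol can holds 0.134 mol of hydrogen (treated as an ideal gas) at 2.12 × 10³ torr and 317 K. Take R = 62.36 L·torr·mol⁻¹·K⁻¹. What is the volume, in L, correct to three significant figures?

PV = nRT ⇒ V = nRT/P = (0.134 × 62.36 × 317) / 2.12e+03

V ≈ 1.25 L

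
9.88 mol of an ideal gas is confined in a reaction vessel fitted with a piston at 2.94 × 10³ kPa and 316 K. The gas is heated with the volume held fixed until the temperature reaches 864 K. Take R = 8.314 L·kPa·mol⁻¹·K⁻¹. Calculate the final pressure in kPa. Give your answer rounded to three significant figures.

P₂ ≈ 8.04e+03 kPa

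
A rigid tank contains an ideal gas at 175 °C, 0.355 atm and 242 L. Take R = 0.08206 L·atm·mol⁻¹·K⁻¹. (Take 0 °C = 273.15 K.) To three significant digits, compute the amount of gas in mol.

n ≈ 2.34 mol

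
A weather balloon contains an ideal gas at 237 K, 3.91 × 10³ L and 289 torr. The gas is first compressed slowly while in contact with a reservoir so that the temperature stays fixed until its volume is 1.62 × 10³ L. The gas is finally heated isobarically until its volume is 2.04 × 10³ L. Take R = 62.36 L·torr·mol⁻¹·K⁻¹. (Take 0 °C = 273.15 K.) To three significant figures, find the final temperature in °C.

T₃ ≈ 25.3 °C

T constant ⇒ Boyle's law P V = const: T₂ = T₁; P₂ = P₁·(V₁/V₂) = 697.5 torr.
P constant ⇒ V ∝ T: P₃ = P₂; T₃ = T₂·(V₃/V₂) = 298.4 K.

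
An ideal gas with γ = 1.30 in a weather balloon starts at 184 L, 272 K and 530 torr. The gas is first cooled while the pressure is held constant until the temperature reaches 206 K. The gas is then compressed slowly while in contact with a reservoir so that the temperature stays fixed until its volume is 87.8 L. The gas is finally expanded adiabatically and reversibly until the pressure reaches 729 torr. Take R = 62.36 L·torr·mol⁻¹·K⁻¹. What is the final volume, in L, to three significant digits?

V₄ ≈ 98.0 L

P constant ⇒ V ∝ T: P₂ = P₁; V₂ = V₁·(T₂/T₁) = 139.4 L.
T constant ⇒ Boyle's law P V = const: T₃ = T₂; P₃ = P₂·(V₂/V₃) = 841.2 torr.
Reversible adiabatic, γ = 1.30: T₄ = T₃·(P₄/P₃)^((γ−1)/γ) = 199.3 K; V₄ = V₃·(P₃/P₄)^(1/γ) = 98.02 L.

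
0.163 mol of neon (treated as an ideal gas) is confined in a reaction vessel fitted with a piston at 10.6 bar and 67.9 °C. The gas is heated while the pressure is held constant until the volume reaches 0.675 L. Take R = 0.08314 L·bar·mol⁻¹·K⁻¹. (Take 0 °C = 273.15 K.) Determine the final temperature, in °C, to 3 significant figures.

T₂ ≈ 255 °C

Convert: T₁ = 341.0 K.
From PV = nRT: V₁ = nRT₁/P₁ = 0.4360 L.
P constant ⇒ V ∝ T: P₂ = P₁; T₂ = T₁·(V₂/V₁) = 528.0 K.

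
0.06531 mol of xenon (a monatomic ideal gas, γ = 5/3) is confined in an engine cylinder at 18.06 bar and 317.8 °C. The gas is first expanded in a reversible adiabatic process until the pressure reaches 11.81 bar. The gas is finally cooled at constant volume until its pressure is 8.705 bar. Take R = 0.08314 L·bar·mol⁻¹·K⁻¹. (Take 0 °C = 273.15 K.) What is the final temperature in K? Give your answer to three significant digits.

Convert: T₁ = 591.0 K.
From PV = nRT: V₁ = nRT₁/P₁ = 0.1777 L.
Reversible adiabatic, γ = 5/3: T₂ = T₁·(P₂/P₁)^((γ−1)/γ) = 498.6 K; V₂ = V₁·(P₁/P₂)^(1/γ) = 0.2292 L.
Isochoric, so P/T is constant: V₃ = V₂; T₃ = T₂·(P₃/P₂) = 367.5 K.

T₃ ≈ 368 K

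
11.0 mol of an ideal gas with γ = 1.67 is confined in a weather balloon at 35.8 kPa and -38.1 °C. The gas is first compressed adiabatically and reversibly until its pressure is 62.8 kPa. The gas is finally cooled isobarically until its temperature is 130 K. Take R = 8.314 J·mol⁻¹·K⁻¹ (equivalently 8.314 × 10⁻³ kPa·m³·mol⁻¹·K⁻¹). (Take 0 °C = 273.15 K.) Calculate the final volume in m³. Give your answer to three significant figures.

V₃ ≈ 0.189 m³

Convert: T₁ = 235.0 K.
From PV = nRT: V₁ = nRT₁/P₁ = 0.6005 m³.
Adiabatic (γ = 1.67), T V^(γ−1) and P V^γ constant: T₂ = T₁·(P₂/P₁)^((γ−1)/γ) = 294.5 K; V₂ = V₁·(P₁/P₂)^(1/γ) = 0.4289 m³.
P constant ⇒ V ∝ T: P₃ = P₂; V₃ = V₂·(T₃/T₂) = 0.1893 m³.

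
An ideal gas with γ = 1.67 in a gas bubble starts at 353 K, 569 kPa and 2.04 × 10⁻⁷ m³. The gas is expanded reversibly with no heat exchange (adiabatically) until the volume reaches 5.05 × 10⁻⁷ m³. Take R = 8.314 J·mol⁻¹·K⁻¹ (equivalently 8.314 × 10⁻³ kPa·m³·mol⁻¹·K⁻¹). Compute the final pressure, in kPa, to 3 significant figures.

P₂ ≈ 125 kPa

Reversible adiabatic, γ = 1.67: T₂ = T₁·(V₁/V₂)^(γ−1) = 192.3 K; P₂ = P₁·(V₁/V₂)^γ = 125.2 kPa.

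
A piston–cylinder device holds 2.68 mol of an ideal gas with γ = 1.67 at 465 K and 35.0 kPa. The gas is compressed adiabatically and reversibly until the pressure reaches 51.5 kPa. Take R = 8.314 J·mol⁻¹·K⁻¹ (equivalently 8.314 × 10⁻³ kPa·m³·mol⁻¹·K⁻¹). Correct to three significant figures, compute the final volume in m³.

From PV = nRT: V₁ = nRT₁/P₁ = 0.2960 m³.
Reversible adiabatic, γ = 1.67: T₂ = T₁·(P₂/P₁)^((γ−1)/γ) = 542.9 K; V₂ = V₁·(P₁/P₂)^(1/γ) = 0.2349 m³.

V₂ ≈ 0.235 m³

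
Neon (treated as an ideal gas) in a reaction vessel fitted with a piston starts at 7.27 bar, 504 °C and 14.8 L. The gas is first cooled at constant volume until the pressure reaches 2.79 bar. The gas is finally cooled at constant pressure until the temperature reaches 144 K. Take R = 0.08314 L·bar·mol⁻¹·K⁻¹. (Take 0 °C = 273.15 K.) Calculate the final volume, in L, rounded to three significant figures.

V₃ ≈ 7.15 L

Convert: T₁ = 777.1 K.
Isochoric, so P/T is constant: V₂ = V₁; T₂ = T₁·(P₂/P₁) = 298.2 K.
Isobaric, so V/T is constant: P₃ = P₂; V₃ = V₂·(T₃/T₂) = 7.146 L.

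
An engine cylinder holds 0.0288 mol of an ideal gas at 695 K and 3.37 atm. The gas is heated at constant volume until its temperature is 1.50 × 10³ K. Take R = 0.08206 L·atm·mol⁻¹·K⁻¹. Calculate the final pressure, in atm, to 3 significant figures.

P₂ ≈ 7.27 atm

From PV = nRT: V₁ = nRT₁/P₁ = 0.4874 L.
V constant ⇒ P ∝ T: V₂ = V₁; P₂ = P₁·(T₂/T₁) = 7.273 atm.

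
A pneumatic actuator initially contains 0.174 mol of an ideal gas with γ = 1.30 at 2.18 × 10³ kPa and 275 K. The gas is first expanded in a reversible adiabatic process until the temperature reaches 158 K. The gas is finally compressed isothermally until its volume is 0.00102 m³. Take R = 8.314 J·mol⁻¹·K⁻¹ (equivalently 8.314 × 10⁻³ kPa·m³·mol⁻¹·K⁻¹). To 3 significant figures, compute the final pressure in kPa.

From PV = nRT: V₁ = nRT₁/P₁ = 0.0001825 m³.
Reversible adiabatic, γ = 1.30: P₂ = P₁·(T₂/T₁)^(γ/(γ−1)) = 197.5 kPa; V₂ = V₁·(T₁/T₂)^(1/(γ−1)) = 0.001157 m³.
Isothermal, so P V is constant: T₃ = T₂; P₃ = P₂·(V₂/V₃) = 224.1 kPa.

P₃ ≈ 224 kPa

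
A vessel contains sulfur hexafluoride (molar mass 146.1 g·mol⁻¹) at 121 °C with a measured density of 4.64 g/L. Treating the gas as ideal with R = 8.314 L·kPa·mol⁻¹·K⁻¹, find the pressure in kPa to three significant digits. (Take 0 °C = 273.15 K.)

ρ = PM/(RT) ⇒ P = ρRT/M = (4.64 × 8.314 × 394.1) / 146.1

P ≈ 104 kPa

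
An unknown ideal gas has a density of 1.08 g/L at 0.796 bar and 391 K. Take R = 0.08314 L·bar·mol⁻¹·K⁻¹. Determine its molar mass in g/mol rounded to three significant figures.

ρ = PM/(RT) ⇒ M = ρRT/P = (1.08 × 0.08314 × 391.0) / 0.796

M ≈ 44.1 g/mol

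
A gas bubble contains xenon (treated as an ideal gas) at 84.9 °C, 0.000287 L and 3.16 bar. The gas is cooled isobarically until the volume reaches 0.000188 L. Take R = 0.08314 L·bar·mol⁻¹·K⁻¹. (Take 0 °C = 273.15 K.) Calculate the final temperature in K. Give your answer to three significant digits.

T₂ ≈ 235 K

Convert: T₁ = 358.0 K.
Isobaric, so V/T is constant: P₂ = P₁; T₂ = T₁·(V₂/V₁) = 234.5 K.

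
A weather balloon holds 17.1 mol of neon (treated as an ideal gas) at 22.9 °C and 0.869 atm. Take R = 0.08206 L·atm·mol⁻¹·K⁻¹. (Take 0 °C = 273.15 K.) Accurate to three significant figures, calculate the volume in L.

Convert: T = 296.05 K.
PV = nRT ⇒ V = nRT/P = (17.1 × 0.08206 × 296.05) / 0.869

V ≈ 478 L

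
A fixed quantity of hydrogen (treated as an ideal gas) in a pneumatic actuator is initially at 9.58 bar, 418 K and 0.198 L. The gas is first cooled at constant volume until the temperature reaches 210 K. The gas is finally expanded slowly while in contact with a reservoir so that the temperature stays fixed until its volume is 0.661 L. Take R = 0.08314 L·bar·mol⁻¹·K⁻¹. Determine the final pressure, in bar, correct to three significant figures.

P₃ ≈ 1.44 bar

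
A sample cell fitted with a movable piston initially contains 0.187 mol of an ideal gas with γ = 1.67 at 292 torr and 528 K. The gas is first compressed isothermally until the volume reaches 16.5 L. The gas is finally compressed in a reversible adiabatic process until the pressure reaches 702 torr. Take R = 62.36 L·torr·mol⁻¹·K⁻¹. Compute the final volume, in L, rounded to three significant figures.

V₃ ≈ 11.3 L

From PV = nRT: V₁ = nRT₁/P₁ = 21.09 L.
T constant ⇒ Boyle's law P V = const: T₂ = T₁; P₂ = P₁·(V₁/V₂) = 373.2 torr.
Reversible adiabatic, γ = 1.67: T₃ = T₂·(P₃/P₂)^((γ−1)/γ) = 680.4 K; V₃ = V₂·(P₂/P₃)^(1/γ) = 11.30 L.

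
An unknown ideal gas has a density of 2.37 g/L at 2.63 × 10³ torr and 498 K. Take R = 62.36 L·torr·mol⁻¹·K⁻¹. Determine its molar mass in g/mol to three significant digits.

ρ = PM/(RT) ⇒ M = ρRT/P = (2.37 × 62.36 × 498.0) / 2.63e+03

M ≈ 28.0 g/mol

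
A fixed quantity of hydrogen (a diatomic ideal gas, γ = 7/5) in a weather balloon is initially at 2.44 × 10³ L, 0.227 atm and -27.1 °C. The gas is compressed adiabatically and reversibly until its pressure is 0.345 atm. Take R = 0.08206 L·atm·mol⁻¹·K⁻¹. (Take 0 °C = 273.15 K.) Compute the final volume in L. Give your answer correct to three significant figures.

V₂ ≈ 1.81e+03 L

Convert: T₁ = 246.0 K.
Adiabatic (γ = 7/5), T V^(γ−1) and P V^γ constant: T₂ = T₁·(P₂/P₁)^((γ−1)/γ) = 277.3 K; V₂ = V₁·(P₁/P₂)^(1/γ) = 1809 L.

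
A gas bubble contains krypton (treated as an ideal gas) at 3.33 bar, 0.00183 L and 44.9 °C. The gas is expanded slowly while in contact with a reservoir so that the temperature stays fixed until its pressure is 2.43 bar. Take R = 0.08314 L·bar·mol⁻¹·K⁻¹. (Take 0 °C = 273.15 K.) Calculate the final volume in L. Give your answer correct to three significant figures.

V₂ ≈ 0.00251 L

Convert: T₁ = 318.0 K.
T constant ⇒ Boyle's law P V = const: T₂ = T₁; V₂ = V₁·(P₁/P₂) = 0.002508 L.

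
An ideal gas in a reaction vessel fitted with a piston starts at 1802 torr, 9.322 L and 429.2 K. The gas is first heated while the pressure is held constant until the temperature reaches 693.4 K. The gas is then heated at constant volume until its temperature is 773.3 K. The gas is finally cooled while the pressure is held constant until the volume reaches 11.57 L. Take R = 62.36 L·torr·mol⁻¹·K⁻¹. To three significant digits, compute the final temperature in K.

T₄ ≈ 594 K

P constant ⇒ V ∝ T: P₂ = P₁; V₂ = V₁·(T₂/T₁) = 15.06 L.
V constant ⇒ P ∝ T: V₃ = V₂; P₃ = P₂·(T₃/T₂) = 2010 torr.
P constant ⇒ V ∝ T: P₄ = P₃; T₄ = T₃·(V₄/V₃) = 594.1 K.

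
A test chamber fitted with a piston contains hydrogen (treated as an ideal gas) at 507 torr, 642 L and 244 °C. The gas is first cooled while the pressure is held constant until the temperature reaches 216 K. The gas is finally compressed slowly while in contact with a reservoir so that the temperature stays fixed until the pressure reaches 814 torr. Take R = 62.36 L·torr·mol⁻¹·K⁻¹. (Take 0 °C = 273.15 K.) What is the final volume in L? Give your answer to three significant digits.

Convert: T₁ = 517.1 K.
Isobaric, so V/T is constant: P₂ = P₁; V₂ = V₁·(T₂/T₁) = 268.1 L.
T constant ⇒ Boyle's law P V = const: T₃ = T₂; V₃ = V₂·(P₂/P₃) = 167.0 L.

V₃ ≈ 167 L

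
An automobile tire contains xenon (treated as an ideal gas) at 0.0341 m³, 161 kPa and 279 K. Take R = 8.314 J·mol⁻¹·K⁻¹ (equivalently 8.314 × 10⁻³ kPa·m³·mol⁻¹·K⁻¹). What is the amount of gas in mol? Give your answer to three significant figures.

n ≈ 2.37 mol

PV = nRT ⇒ n = PV/(RT) = (161 × 0.0341) / (8.314 × 10⁻³ × 279)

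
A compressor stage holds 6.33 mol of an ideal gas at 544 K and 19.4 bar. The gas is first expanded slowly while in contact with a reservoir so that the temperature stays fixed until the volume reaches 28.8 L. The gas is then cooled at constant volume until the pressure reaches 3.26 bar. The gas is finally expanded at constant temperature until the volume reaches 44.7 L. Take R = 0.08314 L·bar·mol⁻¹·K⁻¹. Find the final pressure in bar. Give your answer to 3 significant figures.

P₄ ≈ 2.10 bar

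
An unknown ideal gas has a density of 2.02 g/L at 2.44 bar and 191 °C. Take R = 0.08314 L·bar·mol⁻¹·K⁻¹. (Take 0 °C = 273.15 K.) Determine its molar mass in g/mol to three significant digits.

M ≈ 31.9 g/mol

ρ = PM/(RT) ⇒ M = ρRT/P = (2.02 × 0.08314 × 464.1) / 2.44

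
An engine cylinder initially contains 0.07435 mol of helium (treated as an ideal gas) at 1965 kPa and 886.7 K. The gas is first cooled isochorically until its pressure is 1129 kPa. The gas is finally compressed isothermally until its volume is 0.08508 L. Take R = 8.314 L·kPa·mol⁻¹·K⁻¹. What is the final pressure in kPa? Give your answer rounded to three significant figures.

P₃ ≈ 3.70e+03 kPa

From PV = nRT: V₁ = nRT₁/P₁ = 0.2789 L.
Isochoric, so P/T is constant: V₂ = V₁; T₂ = T₁·(P₂/P₁) = 509.5 K.
T constant ⇒ Boyle's law P V = const: T₃ = T₂; P₃ = P₂·(V₂/V₃) = 3701 kPa.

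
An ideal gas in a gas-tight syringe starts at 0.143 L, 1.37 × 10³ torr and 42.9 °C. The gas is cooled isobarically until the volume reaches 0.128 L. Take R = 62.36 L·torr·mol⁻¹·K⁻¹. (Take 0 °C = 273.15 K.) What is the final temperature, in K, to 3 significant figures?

Convert: T₁ = 316.0 K.
Isobaric, so V/T is constant: P₂ = P₁; T₂ = T₁·(V₂/V₁) = 282.9 K.

T₂ ≈ 283 K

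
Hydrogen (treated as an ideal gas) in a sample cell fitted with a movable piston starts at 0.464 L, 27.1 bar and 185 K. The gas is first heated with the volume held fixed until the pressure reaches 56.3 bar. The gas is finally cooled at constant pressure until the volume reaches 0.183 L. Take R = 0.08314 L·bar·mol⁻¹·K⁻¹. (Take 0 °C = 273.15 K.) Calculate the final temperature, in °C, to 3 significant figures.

T₃ ≈ -122 °C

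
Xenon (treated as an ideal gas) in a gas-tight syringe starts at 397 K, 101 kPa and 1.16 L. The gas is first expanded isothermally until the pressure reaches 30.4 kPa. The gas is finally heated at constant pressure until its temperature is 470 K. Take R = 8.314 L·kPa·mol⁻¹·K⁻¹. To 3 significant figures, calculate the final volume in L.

Isothermal, so P V is constant: T₂ = T₁; V₂ = V₁·(P₁/P₂) = 3.854 L.
Isobaric, so V/T is constant: P₃ = P₂; V₃ = V₂·(T₃/T₂) = 4.563 L.

V₃ ≈ 4.56 L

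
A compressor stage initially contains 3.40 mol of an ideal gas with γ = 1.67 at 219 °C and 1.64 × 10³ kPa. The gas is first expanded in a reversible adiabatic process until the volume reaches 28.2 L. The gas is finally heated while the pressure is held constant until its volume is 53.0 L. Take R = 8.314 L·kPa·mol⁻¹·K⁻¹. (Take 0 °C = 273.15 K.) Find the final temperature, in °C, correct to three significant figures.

Convert: T₁ = 492.1 K.
From PV = nRT: V₁ = nRT₁/P₁ = 8.483 L.
Reversible adiabatic, γ = 1.67: T₂ = T₁·(V₁/V₂)^(γ−1) = 220.1 K; P₂ = P₁·(V₁/V₂)^γ = 220.6 kPa.
P constant ⇒ V ∝ T: P₃ = P₂; T₃ = T₂·(V₃/V₂) = 413.6 K.

T₃ ≈ 140 °C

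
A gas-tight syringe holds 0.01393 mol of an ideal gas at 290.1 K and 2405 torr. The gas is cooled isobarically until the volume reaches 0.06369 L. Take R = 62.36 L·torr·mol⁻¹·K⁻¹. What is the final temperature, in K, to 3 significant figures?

T₂ ≈ 176 K

From PV = nRT: V₁ = nRT₁/P₁ = 0.1048 L.
Isobaric, so V/T is constant: P₂ = P₁; T₂ = T₁·(V₂/V₁) = 176.3 K.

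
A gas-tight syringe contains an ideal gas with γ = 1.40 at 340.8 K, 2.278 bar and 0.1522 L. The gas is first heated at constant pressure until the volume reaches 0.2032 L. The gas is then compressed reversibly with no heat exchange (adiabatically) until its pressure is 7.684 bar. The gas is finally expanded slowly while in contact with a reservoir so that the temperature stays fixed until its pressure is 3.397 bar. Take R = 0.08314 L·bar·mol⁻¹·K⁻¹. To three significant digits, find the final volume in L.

Isobaric, so V/T is constant: P₂ = P₁; T₂ = T₁·(V₂/V₁) = 455.0 K.
Adiabatic (γ = 1.40), T V^(γ−1) and P V^γ constant: T₃ = T₂·(P₃/P₂)^((γ−1)/γ) = 644.0 K; V₃ = V₂·(P₂/P₃)^(1/γ) = 0.08526 L.
T constant ⇒ Boyle's law P V = const: T₄ = T₃; V₄ = V₃·(P₃/P₄) = 0.1929 L.

V₄ ≈ 0.193 L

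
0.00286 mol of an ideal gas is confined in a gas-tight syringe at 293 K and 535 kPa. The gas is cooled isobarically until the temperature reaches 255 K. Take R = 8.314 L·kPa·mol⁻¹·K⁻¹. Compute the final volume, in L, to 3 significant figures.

V₂ ≈ 0.0113 L

From PV = nRT: V₁ = nRT₁/P₁ = 0.01302 L.
Isobaric, so V/T is constant: P₂ = P₁; V₂ = V₁·(T₂/T₁) = 0.01133 L.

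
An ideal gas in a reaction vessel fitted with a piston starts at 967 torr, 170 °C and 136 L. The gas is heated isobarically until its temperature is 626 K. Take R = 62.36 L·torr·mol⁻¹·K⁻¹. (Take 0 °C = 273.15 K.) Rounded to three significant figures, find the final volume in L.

V₂ ≈ 192 L

Convert: T₁ = 443.1 K.
P constant ⇒ V ∝ T: P₂ = P₁; V₂ = V₁·(T₂/T₁) = 192.1 L.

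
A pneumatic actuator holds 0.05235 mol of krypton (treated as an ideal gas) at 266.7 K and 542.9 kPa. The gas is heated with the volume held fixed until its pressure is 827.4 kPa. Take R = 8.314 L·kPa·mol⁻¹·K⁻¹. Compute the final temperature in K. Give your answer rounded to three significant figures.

T₂ ≈ 406 K

From PV = nRT: V₁ = nRT₁/P₁ = 0.2138 L.
V constant ⇒ P ∝ T: V₂ = V₁; T₂ = T₁·(P₂/P₁) = 406.5 K.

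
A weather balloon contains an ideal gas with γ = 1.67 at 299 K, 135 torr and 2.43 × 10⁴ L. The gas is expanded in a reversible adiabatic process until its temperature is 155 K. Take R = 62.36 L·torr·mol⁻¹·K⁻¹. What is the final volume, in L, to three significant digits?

Adiabatic (γ = 1.67), T V^(γ−1) and P V^γ constant: P₂ = P₁·(T₂/T₁)^(γ/(γ−1)) = 26.25 torr; V₂ = V₁·(T₁/T₂)^(1/(γ−1)) = 6.479e+04 L.

V₂ ≈ 6.48e+04 L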